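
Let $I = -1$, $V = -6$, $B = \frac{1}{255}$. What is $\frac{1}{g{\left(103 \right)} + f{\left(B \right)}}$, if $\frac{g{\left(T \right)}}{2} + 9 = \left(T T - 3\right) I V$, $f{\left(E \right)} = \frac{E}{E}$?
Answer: $\frac{1}{127255} \approx 7.8582 \cdot 10^{-6}$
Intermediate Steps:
$B = \frac{1}{255} \approx 0.0039216$
$f{\left(E \right)} = 1$
$g{\left(T \right)} = -54 + 12 T^{2}$ ($g{\left(T \right)} = -18 + 2 \left(T T - 3\right) \left(-1\right) \left(-6\right) = -18 + 2 \left(T^{2} - 3\right) \left(-1\right) \left(-6\right) = -18 + 2 \left(-3 + T^{2}\right) \left(-1\right) \left(-6\right) = -18 + 2 \left(3 - T^{2}\right) \left(-6\right) = -18 + 2 \left(-18 + 6 T^{2}\right) = -18 + \left(-36 + 12 T^{2}\right) = -54 + 12 T^{2}$)
$\frac{1}{g{\left(103 \right)} + f{\left(B \right)}} = \frac{1}{\left(-54 + 12 \cdot 103^{2}\right) + 1} = \frac{1}{\left(-54 + 12 \cdot 10609\right) + 1} = \frac{1}{\left(-54 + 127308\right) + 1} = \frac{1}{127254 + 1} = \frac{1}{127255}$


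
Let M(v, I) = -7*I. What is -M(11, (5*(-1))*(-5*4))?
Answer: 700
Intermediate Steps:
-M(11, (5*(-1))*(-5*4)) = -(-7)*(5*(-1))*(-5*4) = -(-7)*(-5*(-20)) = -(-7)*100 = -1*(-700) = 700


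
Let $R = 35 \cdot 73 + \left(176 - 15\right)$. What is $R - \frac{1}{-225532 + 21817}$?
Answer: $\frac{553289941}{203715} \approx 2716.0$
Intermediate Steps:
$R = 2716$ ($R = 2555 + \left(176 - 15\right) = 2555 + 161 = 2716$)
$R - \frac{1}{-225532 + 21817} = 2716 - \frac{1}{-225532 + 21817} = 2716 - \frac{1}{-203715} = 2716 - - \frac{1}{203715} = 2716 + \frac{1}{203715} = \frac{553289941}{203715}$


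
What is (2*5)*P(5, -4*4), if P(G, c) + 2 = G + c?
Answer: -130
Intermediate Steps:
P(G, c) = -2 + G + c (P(G, c) = -2 + (G + c) = -2 + G + c)
(2*5)*P(5, -4*4) = (2*5)*(-2 + 5 - 4*4) = 10*(-2 + 5 - 16) = 10*(-13) = -130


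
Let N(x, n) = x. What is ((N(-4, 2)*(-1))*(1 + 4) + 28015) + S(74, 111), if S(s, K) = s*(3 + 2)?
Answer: 28405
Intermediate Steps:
S(s, K) = 5*s (S(s, K) = s*5 = 5*s)
((N(-4, 2)*(-1))*(1 + 4) + 28015) + S(74, 111) = ((-4*(-1))*(1 + 4) + 28015) + 5*74 = (4*5 + 28015) + 370 = (20 + 28015) + 370 = 28035 + 370 = 28405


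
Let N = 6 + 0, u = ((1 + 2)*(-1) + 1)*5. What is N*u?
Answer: -60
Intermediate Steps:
u = -10 (u = (3*(-1) + 1)*5 = (-3 + 1)*5 = -2*5 = -10)
N = 6
N*u = 6*(-10) = -60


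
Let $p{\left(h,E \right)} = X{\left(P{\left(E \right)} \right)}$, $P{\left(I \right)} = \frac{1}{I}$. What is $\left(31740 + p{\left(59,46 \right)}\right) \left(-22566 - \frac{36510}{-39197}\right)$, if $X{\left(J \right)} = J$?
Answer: $- \frac{645690716061336}{901531} \approx -7.1622 \cdot 10^{8}$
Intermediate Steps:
$p{\left(h,E \right)} = \frac{1}{E}$
$\left(31740 + p{\left(59,46 \right)}\right) \left(-22566 - \frac{36510}{-39197}\right) = \left(31740 + \frac{1}{46}\right) \left(-22566 - \frac{36510}{-39197}\right) = \left(31740 + \frac{1}{46}\right) \left(-22566 - - \frac{36510}{39197}\right) = \frac{1460041 \left(-22566 + \frac{36510}{39197}\right)}{46} = \frac{1460041}{46} \left(- \frac{884482992}{39197}\right) = - \frac{645690716061336}{901531}$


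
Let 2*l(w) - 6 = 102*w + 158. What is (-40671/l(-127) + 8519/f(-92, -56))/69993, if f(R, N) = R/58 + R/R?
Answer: -1579199738/7609288995 ≈ -0.20754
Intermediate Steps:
l(w) = 82 + 51*w (l(w) = 3 + (102*w + 158)/2 = 3 + (158 + 102*w)/2 = 3 + (79 + 51*w) = 82 + 51*w)
f(R, N) = 1 + R/58 (f(R, N) = R*(1/58) + 1 = R/58 + 1 = 1 + R/58)
(-40671/l(-127) + 8519/f(-92, -56))/69993 = (-40671/(82 + 51*(-127)) + 8519/(1 + (1/58)*(-92)))/69993 = (-40671/(82 - 6477) + 8519/(1 - 46/29))*(1/69993) = (-40671/(-6395) + 8519/(-17/29))*(1/69993) = (-40671*(-1/6395) + 8519*(-29/17))*(1/69993) = (40671/6395 - 247051/17)*(1/69993) = -1579199738/108715*1/69993 = -1579199738/7609288995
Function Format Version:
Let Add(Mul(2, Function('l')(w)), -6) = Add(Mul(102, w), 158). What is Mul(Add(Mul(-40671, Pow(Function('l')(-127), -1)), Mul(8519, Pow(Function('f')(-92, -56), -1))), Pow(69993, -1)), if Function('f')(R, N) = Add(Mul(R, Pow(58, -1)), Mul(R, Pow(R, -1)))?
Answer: Rational(-1579199738, 7609288995) ≈ -0.20754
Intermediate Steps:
Function('l')(w) = Add(82, Mul(51, w)) (Function('l')(w) = Add(3, Mul(Rational(1, 2), Add(Mul(102, w), 158))) = Add(3, Mul(Rational(1, 2), Add(158, Mul(102, w)))) = Add(3, Add(79, Mul(51, w))) = Add(82, Mul(51, w)))
Function('f')(R, N) = Add(1, Mul(Rational(1, 58), R)) (Function('f')(R, N) = Add(Mul(R, Rational(1, 58)), 1) = Add(Mul(Rational(1, 58), R), 1) = Add(1, Mul(Rational(1, 58), R)))
Mul(Add(Mul(-40671, Pow(Function('l')(-127), -1)), Mul(8519, Pow(Function('f')(-92, -56), -1))), Pow(69993, -1)) = Mul(Add(Mul(-40671, Pow(Add(82, Mul(51, -127)), -1)), Mul(8519, Pow(Add(1, Mul(Rational(1, 58), -92)), -1))), Pow(69993, -1)) = Mul(Add(Mul(-40671, Pow(Add(82, -6477), -1)), Mul(8519, Pow(Add(1, Rational(-46, 29)), -1))), Rational(1, 69993)) = Mul(Add(Mul(-40671, Pow(-6395, -1)), Mul(8519, Pow(Rational(-17, 29), -1))), Rational(1, 69993)) = Mul(Add(Mul(-40671, Rational(-1, 6395)), Mul(8519, Rational(-29, 17))), Rational(1, 69993)) = Mul(Add(Rational(40671, 6395), Rational(-247051, 17)), Rational(1, 69993)) = Mul(Rational(-1579199738, 108715), Rational(1, 69993)) = Rational(-1579199738, 7609288995)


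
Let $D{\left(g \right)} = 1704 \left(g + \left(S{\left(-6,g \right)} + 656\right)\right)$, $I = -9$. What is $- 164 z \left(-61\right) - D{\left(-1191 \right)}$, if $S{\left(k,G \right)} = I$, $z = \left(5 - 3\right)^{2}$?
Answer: $966992$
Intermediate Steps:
$z = 4$ ($z = 2^{2} = 4$)
$S{\left(k,G \right)} = -9$
$D{\left(g \right)} = 1102488 + 1704 g$ ($D{\left(g \right)} = 1704 \left(g + \left(-9 + 656\right)\right) = 1704 \left(g + 647\right) = 1704 \left(647 + g\right) = 1102488 + 1704 g$)
$- 164 z \left(-61\right) - D{\left(-1191 \right)} = \left(-164\right) 4 \left(-61\right) - \left(1102488 + 1704 \left(-1191\right)\right) = \left(-656\right) \left(-61\right) - \left(1102488 - 2029464\right) = 40016 - -926976 = 40016 + 926976 = 966992$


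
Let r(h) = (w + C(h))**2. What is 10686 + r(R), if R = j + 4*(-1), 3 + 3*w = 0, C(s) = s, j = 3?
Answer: 10690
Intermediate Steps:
w = -1 (w = -1 + (1/3)*0 = -1 + 0 = -1)
R = -1 (R = 3 + 4*(-1) = 3 - 4 = -1)
r(h) = (-1 + h)**2
10686 + r(R) = 10686 + (-1 - 1)**2 = 10686 + (-2)**2 = 10686 + 4 = 10690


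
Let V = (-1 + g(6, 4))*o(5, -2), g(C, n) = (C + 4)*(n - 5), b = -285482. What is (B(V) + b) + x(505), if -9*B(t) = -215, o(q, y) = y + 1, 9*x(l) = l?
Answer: -285402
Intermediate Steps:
x(l) = l/9
o(q, y) = 1 + y
g(C, n) = (-5 + n)*(4 + C) (g(C, n) = (4 + C)*(-5 + n) = (-5 + n)*(4 + C))
V = 11 (V = (-1 + (-20 - 5*6 + 4*4 + 6*4))*(1 - 2) = (-1 + (-20 - 30 + 16 + 24))*(-1) = (-1 - 10)*(-1) = -11*(-1) = 11)
B(t) = 215/9 (B(t) = -⅑*(-215) = 215/9)
(B(V) + b) + x(505) = (215/9 - 285482) + (⅑)*505 = -2569123/9 + 505/9 = -285402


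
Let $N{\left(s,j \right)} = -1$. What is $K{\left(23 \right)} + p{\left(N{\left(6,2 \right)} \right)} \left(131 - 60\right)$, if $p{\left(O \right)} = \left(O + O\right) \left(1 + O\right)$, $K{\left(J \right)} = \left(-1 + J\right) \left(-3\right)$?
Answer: $-66$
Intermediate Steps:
$K{\left(J \right)} = 3 - 3 J$
$p{\left(O \right)} = 2 O \left(1 + O\right)$
$K{\left(23 \right)} + p{\left(N{\left(6,2 \right)} \right)} \left(131 - 60\right) = \left(3 - 69\right) + 2 \left(-1\right) \left(1 - 1\right) \left(131 - 60\right) = \left(3 - 69\right) + 2 \left(-1\right) 0 \left(131 - 60\right) = -66 + 0 \cdot 71 = -66 + 0 = -66$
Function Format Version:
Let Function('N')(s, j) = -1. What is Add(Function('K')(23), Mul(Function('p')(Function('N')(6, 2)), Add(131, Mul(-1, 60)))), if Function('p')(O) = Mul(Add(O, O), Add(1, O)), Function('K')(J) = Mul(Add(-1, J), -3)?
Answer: -66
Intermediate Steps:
Function('K')(J) = Add(3, Mul(-3, J))
Function('p')(O) = Mul(2, O, Add(1, O)) (Function('p')(O) = Mul(Mul(2, O), Add(1, O)) = Mul(2, O, Add(1, O)))
Add(Function('K')(23), Mul(Function('p')(Function('N')(6, 2)), Add(131, Mul(-1, 60)))) = Add(Add(3, Mul(-3, 23)), Mul(Mul(2, -1, Add(1, -1)), Add(131, Mul(-1, 60)))) = Add(Add(3, -69), Mul(Mul(2, -1, 0), Add(131, -60))) = Add(-66, Mul(0, 71)) = Add(-66, 0) = -66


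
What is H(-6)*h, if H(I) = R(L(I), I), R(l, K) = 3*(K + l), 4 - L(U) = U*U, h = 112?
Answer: -12768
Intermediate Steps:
L(U) = 4 - U² (L(U) = 4 - U*U = 4 - U²)
R(l, K) = 3*K + 3*l
H(I) = 12 - 3*I² + 3*I (H(I) = 3*I + 3*(4 - I²) = 3*I + (12 - 3*I²) = 12 - 3*I² + 3*I)
H(-6)*h = (12 - 3*(-6)² + 3*(-6))*112 = (12 - 3*36 - 18)*112 = (12 - 108 - 18)*112 = -114*112 = -12768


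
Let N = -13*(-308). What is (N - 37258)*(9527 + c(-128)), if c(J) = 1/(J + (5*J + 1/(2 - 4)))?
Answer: -486938222238/1537 ≈ -3.1681e+8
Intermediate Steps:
N = 4004
c(J) = 1/(-½ + 6*J) (c(J) = 1/(J + (5*J + 1/(-2))) = 1/(J + (5*J - ½)) = 1/(J + (-½ + 5*J)) = 1/(-½ + 6*J))
(N - 37258)*(9527 + c(-128)) = (4004 - 37258)*(9527 + 2/(-1 + 12*(-128))) = -33254*(9527 + 2/(-1 - 1536)) = -33254*(9527 + 2/(-1537)) = -33254*(9527 + 2*(-1/1537)) = -33254*(9527 - 2/1537) = -33254*14642997/1537 = -486938222238/1537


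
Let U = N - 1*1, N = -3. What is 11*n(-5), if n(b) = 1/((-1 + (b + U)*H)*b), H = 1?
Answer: 11/50 ≈ 0.22000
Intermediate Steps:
U = -4 (U = -3 - 1*1 = -3 - 1 = -4)
n(b) = 1/(b*(-5 + b)) (n(b) = 1/((-1 + (b - 4)*1)*b) = 1/((-1 + (-4 + b)*1)*b) = 1/((-1 + (-4 + b))*b) = 1/((-5 + b)*b) = 1/(b*(-5 + b)))
11*n(-5) = 11*(1/((-5)*(-5 - 5))) = 11*(-⅕/(-10)) = 11*(-⅕*(-⅒)) = 11*(1/50) = 11/50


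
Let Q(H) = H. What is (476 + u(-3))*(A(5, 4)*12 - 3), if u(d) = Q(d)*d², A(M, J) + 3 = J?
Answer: 4041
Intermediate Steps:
A(M, J) = -3 + J
u(d) = d³ (u(d) = d*d² = d³)
(476 + u(-3))*(A(5, 4)*12 - 3) = (476 + (-3)³)*((-3 + 4)*12 - 3) = (476 - 27)*(1*12 - 3) = 449*(12 - 3) = 449*9 = 4041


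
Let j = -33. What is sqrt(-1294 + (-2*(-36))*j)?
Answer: I*sqrt(3670) ≈ 60.581*I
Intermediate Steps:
sqrt(-1294 + (-2*(-36))*j) = sqrt(-1294 - 2*(-36)*(-33)) = sqrt(-1294 + 72*(-33)) = sqrt(-1294 - 2376) = sqrt(-3670) = I*sqrt(3670)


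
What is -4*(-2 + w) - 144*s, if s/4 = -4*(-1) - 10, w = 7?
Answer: 3436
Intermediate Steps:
s = -24 (s = 4*(-4*(-1) - 10) = 4*(4 - 10) = 4*(-6) = -24)
-4*(-2 + w) - 144*s = -4*(-2 + 7) - 144*(-24) = -4*5 + 3456 = -20 + 3456 = 3436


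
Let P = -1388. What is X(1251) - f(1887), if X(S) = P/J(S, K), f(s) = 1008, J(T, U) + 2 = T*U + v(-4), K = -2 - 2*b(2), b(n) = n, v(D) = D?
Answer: -1892677/1878 ≈ -1007.8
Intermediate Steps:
K = -6 (K = -2 - 2*2 = -2 - 4 = -6)
J(T, U) = -6 + T*U (J(T, U) = -2 + (T*U - 4) = -2 + (-4 + T*U) = -6 + T*U)
X(S) = -1388/(-6 - 6*S) (X(S) = -1388/(-6 + S*(-6)) = -1388/(-6 - 6*S))
X(1251) - f(1887) = 694/(3*(1 + 1251)) - 1*1008 = (694/3)/1252 - 1008 = (694/3)*(1/1252) - 1008 = 347/1878 - 1008 = -1892677/1878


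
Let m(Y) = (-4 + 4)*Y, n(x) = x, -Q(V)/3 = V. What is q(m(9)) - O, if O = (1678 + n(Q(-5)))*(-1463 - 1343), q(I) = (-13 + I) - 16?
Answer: 4750529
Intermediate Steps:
Q(V) = -3*V
m(Y) = 0 (m(Y) = 0*Y = 0)
q(I) = -29 + I
O = -4750558 (O = (1678 - 3*(-5))*(-1463 - 1343) = (1678 + 15)*(-2806) = 1693*(-2806) = -4750558)
q(m(9)) - O = (-29 + 0) - 1*(-4750558) = -29 + 4750558 = 4750529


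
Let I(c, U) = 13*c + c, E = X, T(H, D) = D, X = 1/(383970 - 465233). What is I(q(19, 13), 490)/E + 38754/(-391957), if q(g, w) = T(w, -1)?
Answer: 445922384920/391957 ≈ 1.1377e+6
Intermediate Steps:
X = -1/81263 (X = 1/(-81263) = -1/81263 ≈ -1.2306e-5)
E = -1/81263 ≈ -1.2306e-5
q(g, w) = -1
I(c, U) = 14*c
I(q(19, 13), 490)/E + 38754/(-391957) = (14*(-1))/(-1/81263) + 38754/(-391957) = -14*(-81263) + 38754*(-1/391957) = 1137682 - 38754/391957 = 445922384920/391957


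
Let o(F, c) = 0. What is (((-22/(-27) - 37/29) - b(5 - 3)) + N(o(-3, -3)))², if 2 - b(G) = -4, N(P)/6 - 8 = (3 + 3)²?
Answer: 40663932409/613089 ≈ 66326.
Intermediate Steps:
N(P) = 264 (N(P) = 48 + 6*(3 + 3)² = 48 + 6*6² = 48 + 6*36 = 48 + 216 = 264)
b(G) = 6 (b(G) = 2 - 1*(-4) = 2 + 4 = 6)
(((-22/(-27) - 37/29) - b(5 - 3)) + N(o(-3, -3)))² = (((-22/(-27) - 37/29) - 1*6) + 264)² = (((-22*(-1/27) - 37*1/29) - 6) + 264)² = (((22/27 - 37/29) - 6) + 264)² = ((-361/783 - 6) + 264)² = (-5059/783 + 264)² = (201653/783)² = 40663932409/613089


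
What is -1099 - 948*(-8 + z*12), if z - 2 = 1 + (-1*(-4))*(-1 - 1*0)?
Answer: 17861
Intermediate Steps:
z = -1 (z = 2 + (1 + (-1*(-4))*(-1 - 1*0)) = 2 + (1 + 4*(-1 + 0)) = 2 + (1 + 4*(-1)) = 2 + (1 - 4) = 2 - 3 = -1)
-1099 - 948*(-8 + z*12) = -1099 - 948*(-8 - 1*12) = -1099 - 948*(-8 - 12) = -1099 - 948*(-20) = -1099 + 18960 = 17861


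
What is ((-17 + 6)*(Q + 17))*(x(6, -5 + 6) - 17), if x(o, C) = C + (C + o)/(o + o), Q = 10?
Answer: 18315/4 ≈ 4578.8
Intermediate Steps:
x(o, C) = C + (C + o)/(2*o) (x(o, C) = C + (C + o)/((2*o)) = C + (C + o)*(1/(2*o)) = C + (C + o)/(2*o))
((-17 + 6)*(Q + 17))*(x(6, -5 + 6) - 17) = ((-17 + 6)*(10 + 17))*((½ + (-5 + 6) + (½)*(-5 + 6)/6) - 17) = (-11*27)*((½ + 1 + (½)*1*(⅙)) - 17) = -297*((½ + 1 + 1/12) - 17) = -297*(19/12 - 17) = -297*(-185/12) = 18315/4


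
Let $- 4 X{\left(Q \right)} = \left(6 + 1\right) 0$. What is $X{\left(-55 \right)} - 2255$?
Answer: $-2255$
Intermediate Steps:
$X{\left(Q \right)} = 0$ ($X{\left(Q \right)} = - \frac{\left(6 + 1\right) 0}{4} = - \frac{7 \cdot 0}{4} = \left(- \frac{1}{4}\right) 0 = 0$)
$X{\left(-55 \right)} - 2255 = 0 - 2255 = -2255$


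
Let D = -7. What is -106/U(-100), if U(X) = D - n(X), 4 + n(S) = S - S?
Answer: 106/3 ≈ 35.333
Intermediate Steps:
n(S) = -4 (n(S) = -4 + (S - S) = -4 + 0 = -4)
U(X) = -3 (U(X) = -7 - 1*(-4) = -7 + 4 = -3)
-106/U(-100) = -106/(-3) = -106*(-⅓) = 106/3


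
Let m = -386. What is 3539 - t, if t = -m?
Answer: 3153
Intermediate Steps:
t = 386 (t = -1*(-386) = 386)
3539 - t = 3539 - 1*386 = 3539 - 386 = 3153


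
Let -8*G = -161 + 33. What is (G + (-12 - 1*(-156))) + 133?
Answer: 293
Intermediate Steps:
G = 16 (G = -(-161 + 33)/8 = -⅛*(-128) = 16)
(G + (-12 - 1*(-156))) + 133 = (16 + (-12 - 1*(-156))) + 133 = (16 + (-12 + 156)) + 133 = (16 + 144) + 133 = 160 + 133 = 293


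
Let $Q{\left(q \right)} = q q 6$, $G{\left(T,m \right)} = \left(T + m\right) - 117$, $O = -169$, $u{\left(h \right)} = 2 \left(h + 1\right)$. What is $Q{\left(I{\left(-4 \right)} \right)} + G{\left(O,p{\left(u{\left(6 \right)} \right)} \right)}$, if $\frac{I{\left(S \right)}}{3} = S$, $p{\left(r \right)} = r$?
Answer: $592$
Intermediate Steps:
$u{\left(h \right)} = 2 + 2 h$ ($u{\left(h \right)} = 2 \left(1 + h\right) = 2 + 2 h$)
$I{\left(S \right)} = 3 S$
$G{\left(T,m \right)} = -117 + T + m$
$Q{\left(q \right)} = 6 q^{2}$ ($Q{\left(q \right)} = q^{2} \cdot 6 = 6 q^{2}$)
$Q{\left(I{\left(-4 \right)} \right)} + G{\left(O,p{\left(u{\left(6 \right)} \right)} \right)} = 6 \left(3 \left(-4\right)\right)^{2} - 272 = 6 \left(-12\right)^{2} - 272 = 6 \cdot 144 - 272 = 864 - 272 = 592$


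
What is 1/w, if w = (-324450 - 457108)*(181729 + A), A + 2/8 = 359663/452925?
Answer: -905850/128659849364836033 ≈ -7.0407e-12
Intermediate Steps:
A = 985727/1811700 (A = -¼ + 359663/452925 = 985727/1811700 ≈ 0.54409)
w = -128659849364836033/905850 (w = (-324450 - 457108)*(181729 + 985727/1811700) = -781558*329239415027/1811700 = -128659849364836033/905850 ≈ -1.4203e+11)
1/w = 1/(-128659849364836033/905850) = -905850/128659849364836033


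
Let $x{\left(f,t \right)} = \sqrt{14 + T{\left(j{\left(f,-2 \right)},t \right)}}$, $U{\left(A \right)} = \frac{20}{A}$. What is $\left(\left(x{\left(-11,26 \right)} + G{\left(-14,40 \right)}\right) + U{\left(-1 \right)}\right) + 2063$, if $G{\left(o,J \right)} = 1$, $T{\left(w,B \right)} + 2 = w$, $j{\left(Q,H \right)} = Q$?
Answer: $2045$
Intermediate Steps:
$T{\left(w,B \right)} = -2 + w$
$x{\left(f,t \right)} = \sqrt{12 + f}$ ($x{\left(f,t \right)} = \sqrt{14 + \left(-2 + f\right)} = \sqrt{12 + f}$)
$\left(\left(x{\left(-11,26 \right)} + G{\left(-14,40 \right)}\right) + U{\left(-1 \right)}\right) + 2063 = \left(\left(\sqrt{12 - 11} + 1\right) + \frac{20}{-1}\right) + 2063 = \left(\left(\sqrt{1} + 1\right) + 20 \left(-1\right)\right) + 2063 = \left(\left(1 + 1\right) - 20\right) + 2063 = \left(2 - 20\right) + 2063 = -18 + 2063 = 2045$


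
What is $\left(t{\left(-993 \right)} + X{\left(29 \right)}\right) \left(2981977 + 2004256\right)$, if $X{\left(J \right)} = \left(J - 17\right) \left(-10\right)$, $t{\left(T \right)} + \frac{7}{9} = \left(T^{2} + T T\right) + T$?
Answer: $\frac{88450079141914}{9} \approx 9.8278 \cdot 10^{12}$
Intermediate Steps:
$t{\left(T \right)} = - \frac{7}{9} + T + 2 T^{2}$ ($t{\left(T \right)} = - \frac{7}{9} + \left(\left(T^{2} + T T\right) + T\right) = - \frac{7}{9} + \left(\left(T^{2} + T^{2}\right) + T\right) = - \frac{7}{9} + \left(2 T^{2} + T\right) = - \frac{7}{9} + \left(T + 2 T^{2}\right) = - \frac{7}{9} + T + 2 T^{2}$)
$X{\left(J \right)} = 170 - 10 J$ ($X{\left(J \right)} = \left(-17 + J\right) \left(-10\right) = 170 - 10 J$)
$\left(t{\left(-993 \right)} + X{\left(29 \right)}\right) \left(2981977 + 2004256\right) = \left(\left(- \frac{7}{9} - 993 + 2 \left(-993\right)^{2}\right) + \left(170 - 290\right)\right) \left(2981977 + 2004256\right) = \left(\left(- \frac{7}{9} - 993 + 2 \cdot 986049\right) + \left(170 - 290\right)\right) 4986233 = \left(\left(- \frac{7}{9} - 993 + 1972098\right) - 120\right) 4986233 = \left(\frac{17739938}{9} - 120\right) 4986233 = \frac{17738858}{9} \cdot 4986233 = \frac{88450079141914}{9}$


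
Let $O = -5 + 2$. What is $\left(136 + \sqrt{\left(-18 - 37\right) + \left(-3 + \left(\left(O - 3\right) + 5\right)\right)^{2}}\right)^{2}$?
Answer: $\left(136 + i \sqrt{39}\right)^{2} \approx 18457.0 + 1698.6 i$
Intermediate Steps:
$O = -3$
$\left(136 + \sqrt{\left(-18 - 37\right) + \left(-3 + \left(\left(O - 3\right) + 5\right)\right)^{2}}\right)^{2} = \left(136 + \sqrt{\left(-18 - 37\right) + \left(-3 + \left(\left(-3 - 3\right) + 5\right)\right)^{2}}\right)^{2} = \left(136 + \sqrt{\left(-18 - 37\right) + \left(-3 + \left(-6 + 5\right)\right)^{2}}\right)^{2} = \left(136 + \sqrt{-55 + \left(-3 - 1\right)^{2}}\right)^{2} = \left(136 + \sqrt{-55 + \left(-4\right)^{2}}\right)^{2} = \left(136 + \sqrt{-55 + 16}\right)^{2} = \left(136 + \sqrt{-39}\right)^{2} = \left(136 + i \sqrt{39}\right)^{2}$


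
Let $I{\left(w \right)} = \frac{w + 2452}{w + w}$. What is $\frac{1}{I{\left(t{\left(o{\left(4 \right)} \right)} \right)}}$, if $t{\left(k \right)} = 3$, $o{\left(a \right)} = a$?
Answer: $\frac{6}{2455} \approx 0.002444$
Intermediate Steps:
$I{\left(w \right)} = \frac{2452 + w}{2 w}$
$\frac{1}{I{\left(t{\left(o{\left(4 \right)} \right)} \right)}} = \frac{1}{\frac{1}{2} \cdot \frac{1}{3} \left(2452 + 3\right)} = \frac{1}{\frac{1}{2} \cdot \frac{1}{3} \cdot 2455} = \frac{1}{\frac{2455}{6}} = \frac{6}{2455}$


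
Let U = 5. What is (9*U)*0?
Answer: 0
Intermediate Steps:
(9*U)*0 = (9*5)*0 = 45*0 = 0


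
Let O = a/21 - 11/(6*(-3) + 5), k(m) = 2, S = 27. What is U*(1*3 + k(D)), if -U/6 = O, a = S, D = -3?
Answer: -5820/91 ≈ -63.956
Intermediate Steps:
a = 27
O = 194/91 (O = 27/21 - 11/(6*(-3) + 5) = 27*(1/21) - 11/(-18 + 5) = 9/7 - 11/(-13) = 9/7 - 11*(-1/13) = 9/7 + 11/13 = 194/91 ≈ 2.1319)
U = -1164/91 (U = -6*194/91 = -1164/91 ≈ -12.791)
U*(1*3 + k(D)) = -1164*(1*3 + 2)/91 = -1164*(3 + 2)/91 = -1164/91*5 = -5820/91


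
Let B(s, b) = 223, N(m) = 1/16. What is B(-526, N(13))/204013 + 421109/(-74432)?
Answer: -85895112081/15185095616 ≈ -5.6565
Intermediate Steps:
N(m) = 1/16
B(-526, N(13))/204013 + 421109/(-74432) = 223/204013 + 421109/(-74432) = 223*(1/204013) + 421109*(-1/74432) = 223/204013 - 421109/74432 = -85895112081/15185095616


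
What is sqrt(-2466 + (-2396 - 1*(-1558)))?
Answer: 2*I*sqrt(826) ≈ 57.48*I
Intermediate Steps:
sqrt(-2466 + (-2396 - 1*(-1558))) = sqrt(-2466 + (-2396 + 1558)) = sqrt(-2466 - 838) = sqrt(-3304) = 2*I*sqrt(826)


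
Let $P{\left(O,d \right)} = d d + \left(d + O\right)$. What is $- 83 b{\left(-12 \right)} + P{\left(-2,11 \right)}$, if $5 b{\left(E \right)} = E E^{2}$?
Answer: $\frac{144074}{5} \approx 28815.0$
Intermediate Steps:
$b{\left(E \right)} = \frac{E^{3}}{5}$ ($b{\left(E \right)} = \frac{E E^{2}}{5} = \frac{E^{3}}{5}$)
$P{\left(O,d \right)} = O + d + d^{2}$ ($P{\left(O,d \right)} = d^{2} + \left(O + d\right) = O + d + d^{2}$)
$- 83 b{\left(-12 \right)} + P{\left(-2,11 \right)} = - 83 \frac{\left(-12\right)^{3}}{5} + \left(-2 + 11 + 11^{2}\right) = - 83 \cdot \frac{1}{5} \left(-1728\right) + \left(-2 + 11 + 121\right) = \left(-83\right) \left(- \frac{1728}{5}\right) + 130 = \frac{143424}{5} + 130 = \frac{144074}{5}$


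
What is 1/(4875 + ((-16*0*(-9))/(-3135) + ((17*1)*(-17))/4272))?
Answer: 4272/20825711 ≈ 0.00020513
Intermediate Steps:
1/(4875 + ((-16*0*(-9))/(-3135) + ((17*1)*(-17))/4272)) = 1/(4875 + ((0*(-9))*(-1/3135) + (17*(-17))*(1/4272))) = 1/(4875 + (0*(-1/3135) - 289*1/4272)) = 1/(4875 + (0 - 289/4272)) = 1/(4875 - 289/4272) = 1/(20825711/4272) = 4272/20825711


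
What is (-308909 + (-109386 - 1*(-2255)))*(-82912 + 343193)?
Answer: -108287307240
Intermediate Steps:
(-308909 + (-109386 - 1*(-2255)))*(-82912 + 343193) = (-308909 + (-109386 + 2255))*260281 = (-308909 - 107131)*260281 = -416040*260281 = -108287307240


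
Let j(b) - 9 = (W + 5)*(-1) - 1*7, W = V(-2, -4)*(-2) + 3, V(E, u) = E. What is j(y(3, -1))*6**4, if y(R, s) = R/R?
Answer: -12960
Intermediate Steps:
y(R, s) = 1
W = 7 (W = -2*(-2) + 3 = 4 + 3 = 7)
j(b) = -10 (j(b) = 9 + ((7 + 5)*(-1) - 1*7) = 9 + (12*(-1) - 7) = 9 + (-12 - 7) = 9 - 19 = -10)
j(y(3, -1))*6**4 = -10*6**4 = -10*1296 = -12960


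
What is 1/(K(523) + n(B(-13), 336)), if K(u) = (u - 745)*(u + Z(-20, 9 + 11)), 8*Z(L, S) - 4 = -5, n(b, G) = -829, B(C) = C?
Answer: -4/467629 ≈ -8.5538e-6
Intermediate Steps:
Z(L, S) = -⅛ (Z(L, S) = ½ + (⅛)*(-5) = ½ - 5/8 = -⅛)
K(u) = (-745 + u)*(-⅛ + u) (K(u) = (u - 745)*(u - ⅛) = (-745 + u)*(-⅛ + u))
1/(K(523) + n(B(-13), 336)) = 1/((745/8 + 523² - 5961/8*523) - 829) = 1/((745/8 + 273529 - 3117603/8) - 829) = 1/(-464313/4 - 829) = 1/(-467629/4) = -4/467629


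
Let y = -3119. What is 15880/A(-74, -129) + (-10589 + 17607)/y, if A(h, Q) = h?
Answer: -25024526/115403 ≈ -216.84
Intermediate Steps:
15880/A(-74, -129) + (-10589 + 17607)/y = 15880/(-74) + (-10589 + 17607)/(-3119) = 15880*(-1/74) + 7018*(-1/3119) = -7940/37 - 7018/3119 = -25024526/115403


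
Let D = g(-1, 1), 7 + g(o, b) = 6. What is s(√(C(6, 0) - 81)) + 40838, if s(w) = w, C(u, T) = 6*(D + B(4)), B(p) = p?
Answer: 40838 + 3*I*√7 ≈ 40838.0 + 7.9373*I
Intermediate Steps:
g(o, b) = -1 (g(o, b) = -7 + 6 = -1)
D = -1
C(u, T) = 18 (C(u, T) = 6*(-1 + 4) = 6*3 = 18)
s(√(C(6, 0) - 81)) + 40838 = √(18 - 81) + 40838 = √(-63) + 40838 = 3*I*√7 + 40838 = 40838 + 3*I*√7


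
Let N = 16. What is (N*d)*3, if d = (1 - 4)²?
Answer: 432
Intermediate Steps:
d = 9 (d = (-3)² = 9)
(N*d)*3 = (16*9)*3 = 144*3 = 432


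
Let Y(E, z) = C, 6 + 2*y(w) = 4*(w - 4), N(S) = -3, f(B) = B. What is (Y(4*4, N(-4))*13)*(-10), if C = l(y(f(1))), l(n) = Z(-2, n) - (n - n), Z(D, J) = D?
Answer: 260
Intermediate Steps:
y(w) = -11 + 2*w (y(w) = -3 + (4*(w - 4))/2 = -3 + (4*(-4 + w))/2 = -3 + (-16 + 4*w)/2 = -3 + (-8 + 2*w) = -11 + 2*w)
l(n) = -2 (l(n) = -2 - (n - n) = -2 - 1*0 = -2 + 0 = -2)
C = -2
Y(E, z) = -2
(Y(4*4, N(-4))*13)*(-10) = -2*13*(-10) = -26*(-10) = 260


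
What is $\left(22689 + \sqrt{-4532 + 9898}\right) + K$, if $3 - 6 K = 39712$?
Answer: $\frac{96425}{6} + \sqrt{5366} \approx 16144.0$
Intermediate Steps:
$K = - \frac{39709}{6}$ ($K = \frac{1}{2} - \frac{19856}{3} = - \frac{39709}{6} \approx -6618.2$)
$\left(22689 + \sqrt{-4532 + 9898}\right) + K = \left(22689 + \sqrt{-4532 + 9898}\right) - \frac{39709}{6} = \left(22689 + \sqrt{5366}\right) - \frac{39709}{6} = \frac{96425}{6} + \sqrt{5366}$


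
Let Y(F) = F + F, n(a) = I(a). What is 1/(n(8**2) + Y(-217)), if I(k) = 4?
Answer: -1/430 ≈ -0.0023256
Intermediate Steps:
n(a) = 4
Y(F) = 2*F
1/(n(8**2) + Y(-217)) = 1/(4 + 2*(-217)) = 1/(4 - 434) = 1/(-430) = -1/430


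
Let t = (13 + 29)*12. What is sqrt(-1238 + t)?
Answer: I*sqrt(734) ≈ 27.092*I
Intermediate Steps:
t = 504 (t = 42*12 = 504)
sqrt(-1238 + t) = sqrt(-1238 + 504) = sqrt(-734) = I*sqrt(734)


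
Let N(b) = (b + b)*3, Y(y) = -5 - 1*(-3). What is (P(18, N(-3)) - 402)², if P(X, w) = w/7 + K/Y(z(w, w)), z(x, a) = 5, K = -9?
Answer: 31371201/196 ≈ 1.6006e+5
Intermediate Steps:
Y(y) = -2 (Y(y) = -5 + 3 = -2)
N(b) = 6*b (N(b) = (2*b)*3 = 6*b)
P(X, w) = 9/2 + w/7 (P(X, w) = w/7 - 9/(-2) = w*(⅐) - 9*(-½) = w/7 + 9/2 = 9/2 + w/7)
(P(18, N(-3)) - 402)² = ((9/2 + (6*(-3))/7) - 402)² = ((9/2 + (⅐)*(-18)) - 402)² = ((9/2 - 18/7) - 402)² = (27/14 - 402)² = (-5601/14)² = 31371201/196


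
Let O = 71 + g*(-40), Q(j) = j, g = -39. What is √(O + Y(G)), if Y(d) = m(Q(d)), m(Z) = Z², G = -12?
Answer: 5*√71 ≈ 42.131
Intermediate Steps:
O = 1631 (O = 71 - 39*(-40) = 71 + 1560 = 1631)
Y(d) = d²
√(O + Y(G)) = √(1631 + (-12)²) = √(1631 + 144) = √1775 = 5*√71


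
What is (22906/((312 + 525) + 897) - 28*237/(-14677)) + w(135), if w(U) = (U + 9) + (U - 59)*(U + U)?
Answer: 263122401869/12724959 ≈ 20678.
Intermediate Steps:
w(U) = 9 + U + 2*U*(-59 + U) (w(U) = (9 + U) + (-59 + U)*(2*U) = (9 + U) + 2*U*(-59 + U) = 9 + U + 2*U*(-59 + U))
(22906/((312 + 525) + 897) - 28*237/(-14677)) + w(135) = (22906/((312 + 525) + 897) - 28*237/(-14677)) + (9 - 117*135 + 2*135²) = (22906/(837 + 897) - 6636*(-1/14677)) + (9 - 15795 + 2*18225) = (22906/1734 + 6636/14677) + (9 - 15795 + 36450) = (22906*(1/1734) + 6636/14677) + 20664 = (11453/867 + 6636/14677) + 20664 = 173849093/12724959 + 20664 = 263122401869/12724959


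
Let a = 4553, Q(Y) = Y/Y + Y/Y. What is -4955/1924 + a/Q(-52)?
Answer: 4375031/1924 ≈ 2273.9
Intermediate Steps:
Q(Y) = 2 (Q(Y) = 1 + 1 = 2)
-4955/1924 + a/Q(-52) = -4955/1924 + 4553/2 = 4375031/1924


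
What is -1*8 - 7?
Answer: -15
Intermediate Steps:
-1*8 - 7 = -8 - 7 = -15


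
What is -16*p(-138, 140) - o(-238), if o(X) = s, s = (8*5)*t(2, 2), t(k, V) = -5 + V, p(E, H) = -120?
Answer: 2040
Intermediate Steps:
s = -120 (s = (8*5)*(-5 + 2) = 40*(-3) = -120)
o(X) = -120
-16*p(-138, 140) - o(-238) = -16*(-120) - 1*(-120) = 1920 + 120 = 2040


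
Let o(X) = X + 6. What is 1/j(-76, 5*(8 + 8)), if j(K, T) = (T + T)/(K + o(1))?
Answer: -69/160 ≈ -0.43125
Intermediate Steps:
o(X) = 6 + X
j(K, T) = 2*T/(7 + K) (j(K, T) = (T + T)/(K + (6 + 1)) = (2*T)/(K + 7) = (2*T)/(7 + K) = 2*T/(7 + K))
1/j(-76, 5*(8 + 8)) = 1/(2*(5*(8 + 8))/(7 - 76)) = 1/(2*(5*16)/(-69)) = 1/(2*80*(-1/69)) = 1/(-160/69) = -69/160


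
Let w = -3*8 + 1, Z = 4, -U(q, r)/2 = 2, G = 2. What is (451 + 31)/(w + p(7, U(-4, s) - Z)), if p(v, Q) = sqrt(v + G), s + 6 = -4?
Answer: -241/10 ≈ -24.100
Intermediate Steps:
s = -10 (s = -6 - 4 = -10)
U(q, r) = -4 (U(q, r) = -2*2 = -4)
w = -23 (w = -24 + 1 = -23)
p(v, Q) = sqrt(2 + v) (p(v, Q) = sqrt(v + 2) = sqrt(2 + v))
(451 + 31)/(w + p(7, U(-4, s) - Z)) = (451 + 31)/(-23 + sqrt(2 + 7)) = 482/(-23 + sqrt(9)) = 482/(-23 + 3) = 482/(-20) = 482*(-1/20) = -241/10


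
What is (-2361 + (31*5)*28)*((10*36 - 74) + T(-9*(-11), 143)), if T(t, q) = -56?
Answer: 455170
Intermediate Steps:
(-2361 + (31*5)*28)*((10*36 - 74) + T(-9*(-11), 143)) = (-2361 + (31*5)*28)*((10*36 - 74) - 56) = (-2361 + 155*28)*((360 - 74) - 56) = (-2361 + 4340)*(286 - 56) = 1979*230 = 455170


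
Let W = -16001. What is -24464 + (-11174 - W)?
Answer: -19637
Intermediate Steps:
-24464 + (-11174 - W) = -24464 + (-11174 - 1*(-16001)) = -24464 + (-11174 + 16001) = -24464 + 4827 = -19637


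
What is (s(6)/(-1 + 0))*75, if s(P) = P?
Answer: -450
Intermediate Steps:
(s(6)/(-1 + 0))*75 = (6/(-1 + 0))*75 = (6/(-1))*75 = (6*(-1))*75 = -6*75 = -450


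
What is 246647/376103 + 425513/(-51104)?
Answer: -147432067551/19220367712 ≈ -7.6706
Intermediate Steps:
246647/376103 + 425513/(-51104) = 246647*(1/376103) + 425513*(-1/51104) = 246647/376103 - 425513/51104 = -147432067551/19220367712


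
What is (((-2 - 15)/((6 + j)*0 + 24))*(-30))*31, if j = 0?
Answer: 2635/4 ≈ 658.75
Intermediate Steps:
(((-2 - 15)/((6 + j)*0 + 24))*(-30))*31 = (((-2 - 15)/((6 + 0)*0 + 24))*(-30))*31 = (-17/(6*0 + 24)*(-30))*31 = (-17/(0 + 24)*(-30))*31 = (-17/24*(-30))*31 = (-17*1/24*(-30))*31 = -17/24*(-30)*31 = (85/4)*31 = 2635/4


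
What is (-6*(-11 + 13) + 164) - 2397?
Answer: -2245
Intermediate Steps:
(-6*(-11 + 13) + 164) - 2397 = (-6*2 + 164) - 2397 = (-12 + 164) - 2397 = 152 - 2397 = -2245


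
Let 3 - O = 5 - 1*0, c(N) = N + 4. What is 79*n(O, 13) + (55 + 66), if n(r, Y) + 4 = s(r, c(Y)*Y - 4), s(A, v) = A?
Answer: -353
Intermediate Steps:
c(N) = 4 + N
O = -2 (O = 3 - (5 - 1*0) = 3 - (5 + 0) = 3 - 1*5 = 3 - 5 = -2)
n(r, Y) = -4 + r
79*n(O, 13) + (55 + 66) = 79*(-4 - 2) + (55 + 66) = 79*(-6) + 121 = -474 + 121 = -353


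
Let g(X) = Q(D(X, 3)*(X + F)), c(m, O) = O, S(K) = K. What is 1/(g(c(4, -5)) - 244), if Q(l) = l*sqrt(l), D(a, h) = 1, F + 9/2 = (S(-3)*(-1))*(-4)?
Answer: -1952/555795 + 86*I*sqrt(86)/555795 ≈ -0.0035121 + 0.0014349*I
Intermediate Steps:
F = -33/2 (F = -9/2 - 3*(-1)*(-4) = -9/2 + 3*(-4) = -9/2 - 12 = -33/2 ≈ -16.500)
Q(l) = l**(3/2)
g(X) = (-33/2 + X)**(3/2) (g(X) = (1*(X - 33/2))**(3/2) = (1*(-33/2 + X))**(3/2) = (-33/2 + X)**(3/2))
1/(g(c(4, -5)) - 244) = 1/((-33/2 - 5)**(3/2) - 244) = 1/((-43/2)**(3/2) - 244) = 1/(-43*I*sqrt(86)/4 - 244) = 1/(-244 - 43*I*sqrt(86)/4)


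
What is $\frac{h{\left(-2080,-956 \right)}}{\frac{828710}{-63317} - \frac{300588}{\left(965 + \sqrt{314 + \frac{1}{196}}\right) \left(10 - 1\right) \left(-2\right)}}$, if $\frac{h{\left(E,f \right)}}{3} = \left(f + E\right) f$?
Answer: $\frac{60512592714447934203751080}{29179246863107567719} + \frac{18362476828269536619888 \sqrt{61545}}{29179246863107567719} \approx 2.2299 \cdot 10^{6}$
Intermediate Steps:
$h{\left(E,f \right)} = 3 f \left(E + f\right)$ ($h{\left(E,f \right)} = 3 \left(f + E\right) f = 3 \left(E + f\right) f = 3 f \left(E + f\right)$)
$\frac{h{\left(-2080,-956 \right)}}{\frac{828710}{-63317} - \frac{300588}{\left(965 + \sqrt{314 + \frac{1}{196}}\right) \left(10 - 1\right) \left(-2\right)}} = \frac{3 \left(-956\right) \left(-2080 - 956\right)}{\frac{828710}{-63317} - \frac{300588}{\left(965 + \sqrt{314 + \frac{1}{196}}\right) \left(10 - 1\right) \left(-2\right)}} = \frac{3 \left(-956\right) \left(-3036\right)}{828710 \left(- \frac{1}{63317}\right) - \frac{300588}{\left(965 + \sqrt{314 + \frac{1}{196}}\right) 9 \left(-2\right)}} = \frac{8707248}{- \frac{828710}{63317} - \frac{300588}{\left(965 + \sqrt{\frac{61545}{196}}\right) \left(-18\right)}} = \frac{8707248}{- \frac{828710}{63317} - \frac{300588}{\left(965 + \frac{\sqrt{61545}}{14}\right) \left(-18\right)}} = \frac{8707248}{- \frac{828710}{63317} - \frac{300588}{-17370 - \frac{9 \sqrt{61545}}{7}}}$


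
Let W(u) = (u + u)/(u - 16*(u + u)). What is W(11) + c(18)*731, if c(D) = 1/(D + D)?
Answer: 22589/1116 ≈ 20.241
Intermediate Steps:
c(D) = 1/(2*D)
W(u) = -2/31 (W(u) = (2*u)/(u - 32*u) = (2*u)/((-31*u)) = (2*u)*(-1/(31*u)) = -2/31)
W(11) + c(18)*731 = -2/31 + ((½)/18)*731 = -2/31 + ((½)*(1/18))*731 = -2/31 + (1/36)*731 = -2/31 + 731/36 = 22589/1116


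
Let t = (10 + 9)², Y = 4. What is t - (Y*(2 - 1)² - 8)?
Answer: 365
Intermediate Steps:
t = 361 (t = 19² = 361)
t - (Y*(2 - 1)² - 8) = 361 - (4*(2 - 1)² - 8) = 361 - (4*1² - 8) = 361 - (4*1 - 8) = 361 - (4 - 8) = 361 - 1*(-4) = 361 + 4 = 365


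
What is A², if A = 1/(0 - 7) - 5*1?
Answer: 1296/49 ≈ 26.449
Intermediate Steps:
A = -36/7 (A = 1/(-7) - 5 = -⅐ - 5 = -36/7 ≈ -5.1429)
A² = (-36/7)² = 1296/49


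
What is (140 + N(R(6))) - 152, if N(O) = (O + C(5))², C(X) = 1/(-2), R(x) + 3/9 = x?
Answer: 529/36 ≈ 14.694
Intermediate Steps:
R(x) = -⅓ + x
C(X) = -½
N(O) = (-½ + O)² (N(O) = (O - ½)² = (-½ + O)²)
(140 + N(R(6))) - 152 = (140 + (-1 + 2*(-⅓ + 6))²/4) - 152 = (140 + (-1 + 2*(17/3))²/4) - 152 = (140 + (-1 + 34/3)²/4) - 152 = (140 + (31/3)²/4) - 152 = (140 + (¼)*(961/9)) - 152 = (140 + 961/36) - 152 = 6001/36 - 152 = 529/36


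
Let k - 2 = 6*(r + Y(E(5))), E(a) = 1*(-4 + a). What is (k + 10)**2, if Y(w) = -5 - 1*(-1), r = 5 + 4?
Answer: 1764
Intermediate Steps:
r = 9
E(a) = -4 + a
Y(w) = -4 (Y(w) = -5 + 1 = -4)
k = 32 (k = 2 + 6*(9 - 4) = 2 + 6*5 = 2 + 30 = 32)
(k + 10)**2 = (32 + 10)**2 = 42**2 = 1764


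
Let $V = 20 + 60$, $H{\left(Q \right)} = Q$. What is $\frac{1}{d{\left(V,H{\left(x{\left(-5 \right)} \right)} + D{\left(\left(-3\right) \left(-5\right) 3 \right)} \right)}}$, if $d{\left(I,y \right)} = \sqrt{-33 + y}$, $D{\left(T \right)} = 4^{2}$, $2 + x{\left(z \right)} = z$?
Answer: $- \frac{i \sqrt{6}}{12} \approx - 0.20412 i$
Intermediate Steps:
$x{\left(z \right)} = -2 + z$
$V = 80$
$D{\left(T \right)} = 16$
$\frac{1}{d{\left(V,H{\left(x{\left(-5 \right)} \right)} + D{\left(\left(-3\right) \left(-5\right) 3 \right)} \right)}} = \frac{1}{\sqrt{-33 + \left(\left(-2 - 5\right) + 16\right)}} = \frac{1}{\sqrt{-33 + \left(-7 + 16\right)}} = \frac{1}{\sqrt{-33 + 9}} = \frac{1}{\sqrt{-24}} = \frac{1}{2 i \sqrt{6}} = - \frac{i \sqrt{6}}{12}$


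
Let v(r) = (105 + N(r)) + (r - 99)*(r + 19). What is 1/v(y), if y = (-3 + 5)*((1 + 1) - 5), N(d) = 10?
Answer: -1/1250 ≈ -0.00080000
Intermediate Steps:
y = -6 (y = 2*(2 - 5) = 2*(-3) = -6)
v(r) = 115 + (-99 + r)*(19 + r) (v(r) = (105 + 10) + (r - 99)*(r + 19) = 115 + (-99 + r)*(19 + r))
1/v(y) = 1/(-1766 + (-6)² - 80*(-6)) = 1/(-1766 + 36 + 480) = 1/(-1250) = -1/1250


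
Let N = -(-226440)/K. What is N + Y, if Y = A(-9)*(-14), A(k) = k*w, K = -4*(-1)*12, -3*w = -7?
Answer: 10023/2 ≈ 5011.5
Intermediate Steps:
w = 7/3 (w = -1/3*(-7) = 7/3 ≈ 2.3333)
K = 48 (K = 4*12 = 48)
A(k) = 7*k/3 (A(k) = k*(7/3) = 7*k/3)
N = 9435/2 (N = -(-226440)/48 = -3145*(-3/2) = 9435/2 ≈ 4717.5)
Y = 294 (Y = ((7/3)*(-9))*(-14) = -21*(-14) = 294)
N + Y = 9435/2 + 294 = 10023/2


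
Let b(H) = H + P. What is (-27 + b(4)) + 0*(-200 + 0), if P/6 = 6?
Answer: 13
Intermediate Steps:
P = 36 (P = 6*6 = 36)
b(H) = 36 + H (b(H) = H + 36 = 36 + H)
(-27 + b(4)) + 0*(-200 + 0) = (-27 + (36 + 4)) + 0*(-200 + 0) = (-27 + 40) + 0*(-200) = 13 + 0 = 13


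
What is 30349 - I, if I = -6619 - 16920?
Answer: 53888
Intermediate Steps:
I = -23539
30349 - I = 30349 - 1*(-23539) = 30349 + 23539 = 53888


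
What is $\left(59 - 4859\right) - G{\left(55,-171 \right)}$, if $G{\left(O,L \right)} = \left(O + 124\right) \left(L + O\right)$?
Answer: $15964$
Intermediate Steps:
$G{\left(O,L \right)} = \left(124 + O\right) \left(L + O\right)$
$\left(59 - 4859\right) - G{\left(55,-171 \right)} = \left(59 - 4859\right) - \left(55^{2} + 124 \left(-171\right) + 124 \cdot 55 - 9405\right) = \left(59 - 4859\right) - \left(3025 - 21204 + 6820 - 9405\right) = -4800 - -20764 = -4800 + 20764 = 15964$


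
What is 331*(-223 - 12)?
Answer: -77785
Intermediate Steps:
331*(-223 - 12) = 331*(-235) = -77785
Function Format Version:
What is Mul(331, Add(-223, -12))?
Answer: -77785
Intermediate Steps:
Mul(331, Add(-223, -12)) = Mul(331, -235) = -77785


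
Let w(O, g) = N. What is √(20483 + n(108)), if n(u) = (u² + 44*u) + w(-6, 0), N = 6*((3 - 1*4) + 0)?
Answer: √36893 ≈ 192.08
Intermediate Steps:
N = -6 (N = 6*((3 - 4) + 0) = 6*(-1 + 0) = 6*(-1) = -6)
w(O, g) = -6
n(u) = -6 + u² + 44*u (n(u) = (u² + 44*u) - 6 = -6 + u² + 44*u)
√(20483 + n(108)) = √(20483 + (-6 + 108² + 44*108)) = √(20483 + (-6 + 11664 + 4752)) = √(20483 + 16410) = √36893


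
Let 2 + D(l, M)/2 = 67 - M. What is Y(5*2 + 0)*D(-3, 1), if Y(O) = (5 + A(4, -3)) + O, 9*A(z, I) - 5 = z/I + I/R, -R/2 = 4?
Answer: 53392/27 ≈ 1977.5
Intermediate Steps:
R = -8 (R = -2*4 = -8)
A(z, I) = 5/9 - I/72 + z/(9*I) (A(z, I) = 5/9 + (z/I + I/(-8))/9 = 5/9 + (z/I + I*(-⅛))/9 = 5/9 + (z/I - I/8)/9 = 5/9 + (-I/8 + z/I)/9 = 5/9 + (-I/72 + z/(9*I)) = 5/9 - I/72 + z/(9*I))
D(l, M) = 130 - 2*M (D(l, M) = -4 + 2*(67 - M) = -4 + (134 - 2*M) = 130 - 2*M)
Y(O) = 1177/216 + O (Y(O) = (5 + (1/72)*(8*4 - 3*(40 - 1*(-3)))/(-3)) + O = (5 + (1/72)*(-⅓)*(32 - 3*(40 + 3))) + O = (5 + (1/72)*(-⅓)*(32 - 3*43)) + O = (5 + (1/72)*(-⅓)*(32 - 129)) + O = (5 + (1/72)*(-⅓)*(-97)) + O = (5 + 97/216) + O = 1177/216 + O)
Y(5*2 + 0)*D(-3, 1) = (1177/216 + (5*2 + 0))*(130 - 2*1) = (1177/216 + (10 + 0))*(130 - 2) = (1177/216 + 10)*128 = (3337/216)*128 = 53392/27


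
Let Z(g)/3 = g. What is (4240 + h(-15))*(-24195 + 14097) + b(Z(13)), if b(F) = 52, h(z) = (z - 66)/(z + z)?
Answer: -214213663/5 ≈ -4.2843e+7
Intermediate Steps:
Z(g) = 3*g
h(z) = (-66 + z)/(2*z) (h(z) = (-66 + z)/((2*z)) = (-66 + z)*(1/(2*z)) = (-66 + z)/(2*z))
(4240 + h(-15))*(-24195 + 14097) + b(Z(13)) = (4240 + (½)*(-66 - 15)/(-15))*(-24195 + 14097) + 52 = (4240 + (½)*(-1/15)*(-81))*(-10098) + 52 = (4240 + 27/10)*(-10098) + 52 = (42427/10)*(-10098) + 52 = -214213923/5 + 52 = -214213663/5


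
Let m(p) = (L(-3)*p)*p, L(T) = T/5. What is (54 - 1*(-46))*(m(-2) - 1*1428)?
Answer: -143040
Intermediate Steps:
L(T) = T/5 (L(T) = T*(1/5) = T/5)
m(p) = -3*p**2/5 (m(p) = (((1/5)*(-3))*p)*p = (-3*p/5)*p = -3*p**2/5)
(54 - 1*(-46))*(m(-2) - 1*1428) = (54 - 1*(-46))*(-3/5*(-2)**2 - 1*1428) = (54 + 46)*(-3/5*4 - 1428) = 100*(-12/5 - 1428) = 100*(-7152/5) = -143040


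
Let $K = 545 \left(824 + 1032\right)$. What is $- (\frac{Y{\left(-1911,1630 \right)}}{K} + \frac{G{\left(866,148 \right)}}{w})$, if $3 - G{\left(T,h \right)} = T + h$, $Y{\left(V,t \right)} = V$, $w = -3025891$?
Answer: $\frac{4759830981}{3060749264320} \approx 0.0015551$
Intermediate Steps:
$G{\left(T,h \right)} = 3 - T - h$ ($G{\left(T,h \right)} = 3 - \left(T + h\right) = 3 - T - h$)
$K = 1011520$ ($K = 545 \cdot 1856 = 1011520$)
$- (\frac{Y{\left(-1911,1630 \right)}}{K} + \frac{G{\left(866,148 \right)}}{w}) = - (- \frac{1911}{1011520} + \frac{3 - 866 - 148}{-3025891}) = - (\left(-1911\right) \frac{1}{1011520} + \left(3 - 866 - 148\right) \left(- \frac{1}{3025891}\right)) = - (- \frac{1911}{1011520} - - \frac{1011}{3025891}) = - (- \frac{1911}{1011520} + \frac{1011}{3025891}) = \left(-1\right) \left(- \frac{4759830981}{3060749264320}\right) = \frac{4759830981}{3060749264320}$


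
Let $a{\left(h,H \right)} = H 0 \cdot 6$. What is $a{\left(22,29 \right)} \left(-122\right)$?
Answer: $0$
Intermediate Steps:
$a{\left(h,H \right)} = 0$ ($a{\left(h,H \right)} = 0 \cdot 6 = 0$)
$a{\left(22,29 \right)} \left(-122\right) = 0 \left(-122\right) = 0$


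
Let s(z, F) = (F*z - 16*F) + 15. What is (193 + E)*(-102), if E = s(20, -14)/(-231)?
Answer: -1517216/77 ≈ -19704.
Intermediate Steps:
s(z, F) = 15 - 16*F + F*z (s(z, F) = (-16*F + F*z) + 15 = 15 - 16*F + F*z)
E = 41/231 (E = (15 - 16*(-14) - 14*20)/(-231) = (15 + 224 - 280)*(-1/231) = -41*(-1/231) = 41/231 ≈ 0.17749)
(193 + E)*(-102) = (193 + 41/231)*(-102) = (44624/231)*(-102) = -1517216/77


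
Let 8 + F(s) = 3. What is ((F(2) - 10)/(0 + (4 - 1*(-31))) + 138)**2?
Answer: 927369/49 ≈ 18926.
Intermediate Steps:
F(s) = -5 (F(s) = -8 + 3 = -5)
((F(2) - 10)/(0 + (4 - 1*(-31))) + 138)**2 = ((-5 - 10)/(0 + (4 - 1*(-31))) + 138)**2 = (-15/(0 + (4 + 31)) + 138)**2 = (-15/(0 + 35) + 138)**2 = (-15/35 + 138)**2 = (-15*1/35 + 138)**2 = (-3/7 + 138)**2 = (963/7)**2 = 927369/49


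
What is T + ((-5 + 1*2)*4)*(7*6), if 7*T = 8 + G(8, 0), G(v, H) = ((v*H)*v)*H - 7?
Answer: -3527/7 ≈ -503.86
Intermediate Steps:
G(v, H) = -7 + H**2*v**2 (G(v, H) = ((H*v)*v)*H - 7 = (H*v**2)*H - 7 = H**2*v**2 - 7 = -7 + H**2*v**2)
T = 1/7 (T = (8 + (-7 + 0**2*8**2))/7 = (8 + (-7 + 0*64))/7 = (8 + (-7 + 0))/7 = (8 - 7)/7 = (1/7)*1 = 1/7 ≈ 0.14286)
T + ((-5 + 1*2)*4)*(7*6) = 1/7 + ((-5 + 1*2)*4)*(7*6) = 1/7 + ((-5 + 2)*4)*42 = 1/7 - 3*4*42 = 1/7 - 12*42 = 1/7 - 504 = -3527/7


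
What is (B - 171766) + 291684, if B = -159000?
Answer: -39082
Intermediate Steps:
(B - 171766) + 291684 = (-159000 - 171766) + 291684 = -330766 + 291684 = -39082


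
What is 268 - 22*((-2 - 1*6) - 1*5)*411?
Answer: 117814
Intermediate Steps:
268 - 22*((-2 - 1*6) - 1*5)*411 = 268 - 22*((-2 - 6) - 5)*411 = 268 - 22*(-8 - 5)*411 = 268 - 22*(-13)*411 = 268 + 286*411 = 268 + 117546 = 117814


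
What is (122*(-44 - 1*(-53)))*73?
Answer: 80154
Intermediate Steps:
(122*(-44 - 1*(-53)))*73 = (122*(-44 + 53))*73 = (122*9)*73 = 1098*73 = 80154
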